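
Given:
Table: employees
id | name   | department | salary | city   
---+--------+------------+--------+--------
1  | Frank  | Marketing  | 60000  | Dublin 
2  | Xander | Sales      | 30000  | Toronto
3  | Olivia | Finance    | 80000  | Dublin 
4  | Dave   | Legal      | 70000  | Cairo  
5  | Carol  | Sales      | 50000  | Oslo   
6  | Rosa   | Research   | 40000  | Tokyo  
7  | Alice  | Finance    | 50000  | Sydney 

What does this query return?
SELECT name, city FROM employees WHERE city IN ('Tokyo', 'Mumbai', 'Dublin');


Filtering: city IN ('Tokyo', 'Mumbai', 'Dublin')
Matching: 3 rows

3 rows:
Frank, Dublin
Olivia, Dublin
Rosa, Tokyo


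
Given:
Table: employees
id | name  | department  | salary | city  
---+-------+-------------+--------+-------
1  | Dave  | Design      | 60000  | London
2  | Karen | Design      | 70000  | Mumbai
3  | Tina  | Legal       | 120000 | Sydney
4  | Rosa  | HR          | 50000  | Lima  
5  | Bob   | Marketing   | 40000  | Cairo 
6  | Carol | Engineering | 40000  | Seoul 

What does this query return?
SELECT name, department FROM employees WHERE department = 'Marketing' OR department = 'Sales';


Filtering: department = 'Marketing' OR 'Sales'
Matching: 1 rows

1 rows:
Bob, Marketing


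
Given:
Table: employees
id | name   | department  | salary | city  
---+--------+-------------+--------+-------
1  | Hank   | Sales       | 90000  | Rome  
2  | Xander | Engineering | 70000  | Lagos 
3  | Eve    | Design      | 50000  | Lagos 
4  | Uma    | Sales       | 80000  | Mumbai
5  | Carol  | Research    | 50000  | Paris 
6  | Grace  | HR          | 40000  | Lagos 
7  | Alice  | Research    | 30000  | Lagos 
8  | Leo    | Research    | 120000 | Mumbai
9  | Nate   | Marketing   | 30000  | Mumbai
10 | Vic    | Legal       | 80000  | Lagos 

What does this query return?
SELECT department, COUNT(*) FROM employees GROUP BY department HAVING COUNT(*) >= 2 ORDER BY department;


Groups with count >= 2:
  Research: 3 -> PASS
  Sales: 2 -> PASS
  Design: 1 -> filtered out
  Engineering: 1 -> filtered out
  HR: 1 -> filtered out
  Legal: 1 -> filtered out
  Marketing: 1 -> filtered out


2 groups:
Research, 3
Sales, 2


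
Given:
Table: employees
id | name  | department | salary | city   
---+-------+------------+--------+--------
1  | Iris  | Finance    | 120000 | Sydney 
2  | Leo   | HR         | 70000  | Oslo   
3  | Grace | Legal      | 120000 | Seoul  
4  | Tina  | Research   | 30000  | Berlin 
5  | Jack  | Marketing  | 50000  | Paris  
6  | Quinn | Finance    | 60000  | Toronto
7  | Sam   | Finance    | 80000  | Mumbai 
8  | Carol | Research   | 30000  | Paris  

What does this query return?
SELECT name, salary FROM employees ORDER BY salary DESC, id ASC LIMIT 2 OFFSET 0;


Sort by salary DESC (id ASC tiebreak), then skip 0 and take 2
Rows 1 through 2

2 rows:
Iris, 120000
Grace, 120000


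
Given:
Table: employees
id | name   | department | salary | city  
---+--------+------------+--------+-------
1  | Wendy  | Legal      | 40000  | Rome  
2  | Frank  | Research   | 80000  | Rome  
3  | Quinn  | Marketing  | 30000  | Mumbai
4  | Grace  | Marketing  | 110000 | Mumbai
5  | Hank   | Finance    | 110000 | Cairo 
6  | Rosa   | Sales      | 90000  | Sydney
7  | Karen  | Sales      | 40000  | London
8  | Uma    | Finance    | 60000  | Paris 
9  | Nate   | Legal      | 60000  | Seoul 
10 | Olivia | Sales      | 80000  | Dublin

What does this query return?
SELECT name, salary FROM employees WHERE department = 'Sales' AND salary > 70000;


Filtering: department = 'Sales' AND salary > 70000
Matching: 2 rows

2 rows:
Rosa, 90000
Olivia, 80000


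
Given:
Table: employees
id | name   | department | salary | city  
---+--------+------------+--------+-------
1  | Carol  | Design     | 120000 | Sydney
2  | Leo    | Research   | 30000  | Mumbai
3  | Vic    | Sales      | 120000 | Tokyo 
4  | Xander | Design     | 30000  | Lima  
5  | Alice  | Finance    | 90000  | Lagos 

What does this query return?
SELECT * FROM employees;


SELECT * returns all 5 rows with all columns

5 rows:
1, Carol, Design, 120000, Sydney
2, Leo, Research, 30000, Mumbai
3, Vic, Sales, 120000, Tokyo
4, Xander, Design, 30000, Lima
5, Alice, Finance, 90000, Lagos


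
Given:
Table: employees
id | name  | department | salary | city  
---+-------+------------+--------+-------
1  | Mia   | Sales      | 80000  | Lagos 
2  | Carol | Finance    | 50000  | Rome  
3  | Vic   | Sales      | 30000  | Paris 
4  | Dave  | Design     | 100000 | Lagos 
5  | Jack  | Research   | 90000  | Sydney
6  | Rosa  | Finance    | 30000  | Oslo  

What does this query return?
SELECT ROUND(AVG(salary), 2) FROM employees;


SUM(salary) = 380000
COUNT = 6
ROUND(AVG, 2) = ROUND(380000 / 6, 2) = 63333.33

63333.33


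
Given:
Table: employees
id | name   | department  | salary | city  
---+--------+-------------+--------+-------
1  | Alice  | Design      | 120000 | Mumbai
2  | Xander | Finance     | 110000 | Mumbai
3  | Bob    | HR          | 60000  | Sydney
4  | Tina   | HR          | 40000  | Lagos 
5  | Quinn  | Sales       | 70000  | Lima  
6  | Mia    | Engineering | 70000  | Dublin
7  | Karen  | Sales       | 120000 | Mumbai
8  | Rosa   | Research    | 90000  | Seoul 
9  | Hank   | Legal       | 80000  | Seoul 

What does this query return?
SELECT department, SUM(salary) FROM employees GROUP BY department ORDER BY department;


Summing salary within each department:
  Design: 120000 = 120000
  Engineering: 70000 = 70000
  Finance: 110000 = 110000
  HR: 60000 + 40000 = 100000
  Legal: 80000 = 80000
  Research: 90000 = 90000
  Sales: 70000 + 120000 = 190000


7 groups:
Design, 120000
Engineering, 70000
Finance, 110000
HR, 100000
Legal, 80000
Research, 90000
Sales, 190000


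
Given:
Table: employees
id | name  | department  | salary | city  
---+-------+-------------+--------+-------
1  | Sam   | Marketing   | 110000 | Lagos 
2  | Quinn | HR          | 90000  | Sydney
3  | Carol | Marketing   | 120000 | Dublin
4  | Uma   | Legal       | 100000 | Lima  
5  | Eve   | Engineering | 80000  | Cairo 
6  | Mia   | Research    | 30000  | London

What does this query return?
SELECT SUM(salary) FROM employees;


SUM(salary) = 110000 + 90000 + 120000 + 100000 + 80000 + 30000 = 530000

530000


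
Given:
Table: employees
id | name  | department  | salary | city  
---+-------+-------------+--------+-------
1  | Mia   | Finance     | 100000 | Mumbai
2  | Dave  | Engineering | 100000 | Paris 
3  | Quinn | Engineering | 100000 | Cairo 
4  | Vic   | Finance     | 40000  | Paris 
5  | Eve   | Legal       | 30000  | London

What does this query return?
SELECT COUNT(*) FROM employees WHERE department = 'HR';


Counting rows where department = 'HR'


0


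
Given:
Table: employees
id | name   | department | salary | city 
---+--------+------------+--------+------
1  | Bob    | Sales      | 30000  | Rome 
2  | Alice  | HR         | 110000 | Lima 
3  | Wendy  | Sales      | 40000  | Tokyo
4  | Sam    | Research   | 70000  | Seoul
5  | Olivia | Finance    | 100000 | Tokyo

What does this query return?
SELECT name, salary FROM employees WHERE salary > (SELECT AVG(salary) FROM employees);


Subquery: AVG(salary) = 70000.0
Filtering: salary > 70000.0
  Alice (110000) -> MATCH
  Olivia (100000) -> MATCH


2 rows:
Alice, 110000
Olivia, 100000


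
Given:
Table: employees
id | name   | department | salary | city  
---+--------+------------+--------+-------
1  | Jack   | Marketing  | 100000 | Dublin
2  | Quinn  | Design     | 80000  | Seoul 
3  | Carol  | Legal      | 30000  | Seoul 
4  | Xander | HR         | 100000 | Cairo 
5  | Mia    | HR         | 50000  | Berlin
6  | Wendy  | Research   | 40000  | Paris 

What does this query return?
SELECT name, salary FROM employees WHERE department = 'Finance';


Filtering: department = 'Finance'
Matching rows: 0

Empty result set (0 rows)


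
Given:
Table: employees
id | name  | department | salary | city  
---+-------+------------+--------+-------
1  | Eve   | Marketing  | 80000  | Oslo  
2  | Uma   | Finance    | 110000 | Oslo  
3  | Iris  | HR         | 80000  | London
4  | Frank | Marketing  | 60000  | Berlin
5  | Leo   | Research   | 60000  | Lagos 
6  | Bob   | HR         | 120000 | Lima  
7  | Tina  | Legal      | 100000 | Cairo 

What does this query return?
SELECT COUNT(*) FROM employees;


COUNT(*) counts all rows

7


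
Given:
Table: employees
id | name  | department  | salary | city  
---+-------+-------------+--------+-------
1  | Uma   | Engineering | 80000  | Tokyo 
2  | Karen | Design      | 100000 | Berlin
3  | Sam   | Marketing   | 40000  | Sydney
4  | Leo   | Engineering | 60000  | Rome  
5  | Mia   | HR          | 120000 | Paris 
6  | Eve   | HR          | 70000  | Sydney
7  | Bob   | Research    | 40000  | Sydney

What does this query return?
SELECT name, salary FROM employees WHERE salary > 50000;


Filtering: salary > 50000
Matching: 5 rows

5 rows:
Uma, 80000
Karen, 100000
Leo, 60000
Mia, 120000
Eve, 70000


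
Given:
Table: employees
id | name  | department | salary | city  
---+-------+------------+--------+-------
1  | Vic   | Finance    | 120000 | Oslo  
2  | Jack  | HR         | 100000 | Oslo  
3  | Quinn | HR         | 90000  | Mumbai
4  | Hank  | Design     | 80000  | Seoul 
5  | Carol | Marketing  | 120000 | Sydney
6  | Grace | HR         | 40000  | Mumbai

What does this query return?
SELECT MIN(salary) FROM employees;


Salaries: 120000, 100000, 90000, 80000, 120000, 40000
MIN = 40000

40000


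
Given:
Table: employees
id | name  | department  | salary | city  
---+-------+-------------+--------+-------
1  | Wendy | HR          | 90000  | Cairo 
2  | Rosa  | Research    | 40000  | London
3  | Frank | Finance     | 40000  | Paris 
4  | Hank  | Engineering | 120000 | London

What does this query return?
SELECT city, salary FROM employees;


Projecting columns: city, salary

4 rows:
Cairo, 90000
London, 40000
Paris, 40000
London, 120000


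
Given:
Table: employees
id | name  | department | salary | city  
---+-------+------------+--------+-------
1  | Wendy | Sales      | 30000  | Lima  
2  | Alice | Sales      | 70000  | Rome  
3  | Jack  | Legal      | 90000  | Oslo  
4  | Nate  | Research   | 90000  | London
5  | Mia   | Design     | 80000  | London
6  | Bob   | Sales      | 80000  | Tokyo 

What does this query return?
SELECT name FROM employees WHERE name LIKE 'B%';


LIKE 'B%' matches names starting with 'B'
Matching: 1

1 rows:
Bob


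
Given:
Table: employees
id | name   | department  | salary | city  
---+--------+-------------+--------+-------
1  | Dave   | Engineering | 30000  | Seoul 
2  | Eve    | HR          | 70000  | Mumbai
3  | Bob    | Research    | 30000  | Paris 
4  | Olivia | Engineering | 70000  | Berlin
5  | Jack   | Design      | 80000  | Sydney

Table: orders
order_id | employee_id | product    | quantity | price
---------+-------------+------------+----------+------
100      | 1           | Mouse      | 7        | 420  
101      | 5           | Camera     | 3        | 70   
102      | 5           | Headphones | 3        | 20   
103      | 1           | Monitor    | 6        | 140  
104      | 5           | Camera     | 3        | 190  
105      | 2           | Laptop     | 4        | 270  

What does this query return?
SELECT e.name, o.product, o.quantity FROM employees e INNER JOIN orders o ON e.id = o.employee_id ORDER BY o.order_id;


Joining employees.id = orders.employee_id:
  employee Dave (id=1) -> order Mouse
  employee Jack (id=5) -> order Camera
  employee Jack (id=5) -> order Headphones
  employee Dave (id=1) -> order Monitor
  employee Jack (id=5) -> order Camera
  employee Eve (id=2) -> order Laptop


6 rows:
Dave, Mouse, 7
Jack, Camera, 3
Jack, Headphones, 3
Dave, Monitor, 6
Jack, Camera, 3
Eve, Laptop, 4


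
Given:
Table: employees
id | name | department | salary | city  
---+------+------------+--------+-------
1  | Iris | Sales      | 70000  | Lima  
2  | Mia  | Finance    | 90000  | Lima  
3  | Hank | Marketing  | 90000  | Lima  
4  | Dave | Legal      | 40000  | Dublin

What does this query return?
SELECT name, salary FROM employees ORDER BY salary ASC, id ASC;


Sorting by salary ASC, then id ASC for ties

4 rows:
Dave, 40000
Iris, 70000
Mia, 90000
Hank, 90000


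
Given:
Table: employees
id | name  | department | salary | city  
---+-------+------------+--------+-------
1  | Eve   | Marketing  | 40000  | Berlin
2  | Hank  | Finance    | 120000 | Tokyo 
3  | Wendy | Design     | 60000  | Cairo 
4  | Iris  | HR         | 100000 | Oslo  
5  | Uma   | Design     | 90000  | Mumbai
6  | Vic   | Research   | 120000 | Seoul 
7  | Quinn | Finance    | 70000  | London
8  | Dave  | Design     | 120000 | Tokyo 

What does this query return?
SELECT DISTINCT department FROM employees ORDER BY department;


All 'department' values (row order): Marketing, Finance, Design, HR, Design, Research, Finance, Design
Removing duplicates leaves 5 unique value(s).

5 values:
Design
Finance
HR
Marketing
Research


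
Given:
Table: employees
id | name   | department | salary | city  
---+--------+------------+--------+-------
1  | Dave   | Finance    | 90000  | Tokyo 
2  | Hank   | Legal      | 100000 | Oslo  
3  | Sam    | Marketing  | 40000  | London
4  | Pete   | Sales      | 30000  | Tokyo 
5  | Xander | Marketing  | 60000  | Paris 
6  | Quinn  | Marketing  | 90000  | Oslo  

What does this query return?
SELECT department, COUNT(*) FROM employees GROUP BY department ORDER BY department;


Assigning each row to its department group:
  Dave -> Finance
  Hank -> Legal
  Sam -> Marketing
  Pete -> Sales
  Xander -> Marketing
  Quinn -> Marketing


4 groups:
Finance, 1
Legal, 1
Marketing, 3
Sales, 1


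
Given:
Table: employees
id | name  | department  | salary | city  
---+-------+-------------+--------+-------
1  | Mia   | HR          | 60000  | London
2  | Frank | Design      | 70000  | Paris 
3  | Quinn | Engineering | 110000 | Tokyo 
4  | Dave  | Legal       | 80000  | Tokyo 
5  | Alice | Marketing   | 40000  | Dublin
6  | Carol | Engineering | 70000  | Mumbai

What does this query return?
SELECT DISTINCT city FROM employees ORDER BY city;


All 'city' values (row order): London, Paris, Tokyo, Tokyo, Dublin, Mumbai
Removing duplicates leaves 5 unique value(s).

5 values:
Dublin
London
Mumbai
Paris
Tokyo


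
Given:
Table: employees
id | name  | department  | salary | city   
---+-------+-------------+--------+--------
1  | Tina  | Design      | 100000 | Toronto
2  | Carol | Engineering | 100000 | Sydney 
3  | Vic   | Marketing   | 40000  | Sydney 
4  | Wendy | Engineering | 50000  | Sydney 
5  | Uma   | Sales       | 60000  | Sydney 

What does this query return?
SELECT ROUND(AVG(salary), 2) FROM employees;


SUM(salary) = 350000
COUNT = 5
ROUND(AVG, 2) = ROUND(350000 / 5, 2) = 70000.0

70000.0


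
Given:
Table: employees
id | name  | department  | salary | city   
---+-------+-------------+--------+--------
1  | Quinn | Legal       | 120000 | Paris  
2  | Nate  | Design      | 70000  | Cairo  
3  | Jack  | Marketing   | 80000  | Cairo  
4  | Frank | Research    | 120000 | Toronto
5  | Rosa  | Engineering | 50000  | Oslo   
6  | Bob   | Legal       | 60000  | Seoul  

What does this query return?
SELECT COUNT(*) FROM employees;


COUNT(*) counts all rows

6


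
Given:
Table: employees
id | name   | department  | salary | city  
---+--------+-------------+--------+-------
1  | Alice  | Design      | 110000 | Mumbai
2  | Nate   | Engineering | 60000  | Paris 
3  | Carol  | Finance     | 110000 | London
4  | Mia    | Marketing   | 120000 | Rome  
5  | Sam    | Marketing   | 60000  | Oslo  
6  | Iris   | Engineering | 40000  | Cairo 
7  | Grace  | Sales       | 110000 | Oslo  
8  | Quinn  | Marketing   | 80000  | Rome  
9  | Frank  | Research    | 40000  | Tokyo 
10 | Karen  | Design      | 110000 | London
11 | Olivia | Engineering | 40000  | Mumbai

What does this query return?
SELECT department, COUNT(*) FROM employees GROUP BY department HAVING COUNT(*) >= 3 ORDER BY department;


Groups with count >= 3:
  Engineering: 3 -> PASS
  Marketing: 3 -> PASS
  Design: 2 -> filtered out
  Finance: 1 -> filtered out
  Research: 1 -> filtered out
  Sales: 1 -> filtered out


2 groups:
Engineering, 3
Marketing, 3


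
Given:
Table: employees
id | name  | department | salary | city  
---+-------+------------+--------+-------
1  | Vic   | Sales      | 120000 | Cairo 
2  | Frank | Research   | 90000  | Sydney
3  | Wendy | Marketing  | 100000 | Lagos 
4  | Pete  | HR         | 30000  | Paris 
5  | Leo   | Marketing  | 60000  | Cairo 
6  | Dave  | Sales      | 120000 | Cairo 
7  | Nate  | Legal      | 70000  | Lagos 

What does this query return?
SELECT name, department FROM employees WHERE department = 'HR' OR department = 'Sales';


Filtering: department = 'HR' OR 'Sales'
Matching: 3 rows

3 rows:
Vic, Sales
Pete, HR
Dave, Sales


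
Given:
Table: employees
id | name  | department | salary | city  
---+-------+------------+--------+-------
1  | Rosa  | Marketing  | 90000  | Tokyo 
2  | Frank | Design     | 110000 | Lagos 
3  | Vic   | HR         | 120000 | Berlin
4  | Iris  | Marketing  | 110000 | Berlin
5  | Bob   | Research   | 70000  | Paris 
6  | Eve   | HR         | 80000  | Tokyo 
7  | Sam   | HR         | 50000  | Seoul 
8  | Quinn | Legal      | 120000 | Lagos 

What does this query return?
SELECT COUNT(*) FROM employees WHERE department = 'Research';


Counting rows where department = 'Research'
  Bob -> MATCH


1


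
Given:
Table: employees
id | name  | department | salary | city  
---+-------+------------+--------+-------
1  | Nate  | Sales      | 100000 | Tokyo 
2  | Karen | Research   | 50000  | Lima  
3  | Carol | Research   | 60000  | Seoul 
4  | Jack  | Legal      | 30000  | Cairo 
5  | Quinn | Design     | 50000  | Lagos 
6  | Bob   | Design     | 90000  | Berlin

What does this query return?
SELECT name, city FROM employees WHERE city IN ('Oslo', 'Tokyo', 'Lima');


Filtering: city IN ('Oslo', 'Tokyo', 'Lima')
Matching: 2 rows

2 rows:
Nate, Tokyo
Karen, Lima


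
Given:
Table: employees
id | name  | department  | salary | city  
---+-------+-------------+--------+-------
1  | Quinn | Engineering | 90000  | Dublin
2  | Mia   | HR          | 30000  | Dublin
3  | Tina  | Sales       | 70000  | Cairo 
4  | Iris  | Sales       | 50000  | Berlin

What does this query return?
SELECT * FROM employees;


SELECT * returns all 4 rows with all columns

4 rows:
1, Quinn, Engineering, 90000, Dublin
2, Mia, HR, 30000, Dublin
3, Tina, Sales, 70000, Cairo
4, Iris, Sales, 50000, Berlin


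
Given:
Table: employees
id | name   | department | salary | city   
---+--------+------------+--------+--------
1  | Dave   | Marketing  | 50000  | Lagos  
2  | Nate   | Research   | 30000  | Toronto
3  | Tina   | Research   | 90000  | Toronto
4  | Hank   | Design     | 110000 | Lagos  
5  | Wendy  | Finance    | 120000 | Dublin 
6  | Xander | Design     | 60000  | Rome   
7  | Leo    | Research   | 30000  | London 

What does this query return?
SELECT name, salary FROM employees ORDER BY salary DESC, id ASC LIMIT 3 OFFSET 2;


Sort by salary DESC (id ASC tiebreak), then skip 2 and take 3
Rows 3 through 5

3 rows:
Tina, 90000
Xander, 60000
Dave, 50000


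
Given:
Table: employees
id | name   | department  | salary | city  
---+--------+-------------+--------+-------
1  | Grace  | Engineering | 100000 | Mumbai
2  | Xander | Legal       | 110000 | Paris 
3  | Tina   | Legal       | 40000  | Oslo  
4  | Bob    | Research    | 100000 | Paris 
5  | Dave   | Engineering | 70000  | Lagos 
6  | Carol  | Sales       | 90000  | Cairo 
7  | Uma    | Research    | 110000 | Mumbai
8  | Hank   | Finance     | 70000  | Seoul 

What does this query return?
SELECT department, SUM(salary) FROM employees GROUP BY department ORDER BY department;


Summing salary within each department:
  Engineering: 100000 + 70000 = 170000
  Finance: 70000 = 70000
  Legal: 110000 + 40000 = 150000
  Research: 100000 + 110000 = 210000
  Sales: 90000 = 90000


5 groups:
Engineering, 170000
Finance, 70000
Legal, 150000
Research, 210000
Sales, 90000


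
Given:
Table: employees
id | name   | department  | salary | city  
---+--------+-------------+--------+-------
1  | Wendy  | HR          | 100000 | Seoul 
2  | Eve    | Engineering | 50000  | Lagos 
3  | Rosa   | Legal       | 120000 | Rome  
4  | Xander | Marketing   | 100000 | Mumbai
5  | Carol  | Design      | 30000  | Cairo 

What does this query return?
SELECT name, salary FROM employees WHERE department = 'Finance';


Filtering: department = 'Finance'
Matching rows: 0

Empty result set (0 rows)


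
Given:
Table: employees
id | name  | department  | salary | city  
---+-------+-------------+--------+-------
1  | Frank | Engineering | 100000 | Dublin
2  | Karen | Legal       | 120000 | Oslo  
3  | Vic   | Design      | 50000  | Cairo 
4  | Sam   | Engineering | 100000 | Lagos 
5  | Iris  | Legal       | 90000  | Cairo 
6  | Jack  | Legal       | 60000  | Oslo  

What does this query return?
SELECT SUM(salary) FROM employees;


SUM(salary) = 100000 + 120000 + 50000 + 100000 + 90000 + 60000 = 520000

520000


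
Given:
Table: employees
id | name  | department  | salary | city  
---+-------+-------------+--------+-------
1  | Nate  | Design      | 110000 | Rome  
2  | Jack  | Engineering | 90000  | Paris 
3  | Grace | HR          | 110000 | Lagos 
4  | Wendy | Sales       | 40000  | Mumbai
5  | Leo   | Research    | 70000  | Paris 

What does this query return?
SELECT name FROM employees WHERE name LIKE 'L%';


LIKE 'L%' matches names starting with 'L'
Matching: 1

1 rows:
Leo


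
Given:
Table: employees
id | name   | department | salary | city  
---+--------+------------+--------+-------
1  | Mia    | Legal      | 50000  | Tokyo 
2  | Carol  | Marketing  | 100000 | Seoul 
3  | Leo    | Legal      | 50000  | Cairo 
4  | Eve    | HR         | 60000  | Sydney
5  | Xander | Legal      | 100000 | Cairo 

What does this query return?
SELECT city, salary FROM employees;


Projecting columns: city, salary

5 rows:
Tokyo, 50000
Seoul, 100000
Cairo, 50000
Sydney, 60000
Cairo, 100000


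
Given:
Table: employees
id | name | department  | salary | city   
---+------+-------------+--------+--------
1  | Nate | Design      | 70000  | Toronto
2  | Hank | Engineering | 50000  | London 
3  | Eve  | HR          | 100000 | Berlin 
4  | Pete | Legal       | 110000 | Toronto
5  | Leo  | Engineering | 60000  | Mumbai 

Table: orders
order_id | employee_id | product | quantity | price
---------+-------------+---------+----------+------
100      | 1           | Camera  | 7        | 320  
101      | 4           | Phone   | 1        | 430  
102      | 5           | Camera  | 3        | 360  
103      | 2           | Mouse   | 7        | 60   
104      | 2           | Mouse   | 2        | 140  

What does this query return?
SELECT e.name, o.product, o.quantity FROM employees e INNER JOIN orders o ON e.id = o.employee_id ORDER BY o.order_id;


Joining employees.id = orders.employee_id:
  employee Nate (id=1) -> order Camera
  employee Pete (id=4) -> order Phone
  employee Leo (id=5) -> order Camera
  employee Hank (id=2) -> order Mouse
  employee Hank (id=2) -> order Mouse


5 rows:
Nate, Camera, 7
Pete, Phone, 1
Leo, Camera, 3
Hank, Mouse, 7
Hank, Mouse, 2


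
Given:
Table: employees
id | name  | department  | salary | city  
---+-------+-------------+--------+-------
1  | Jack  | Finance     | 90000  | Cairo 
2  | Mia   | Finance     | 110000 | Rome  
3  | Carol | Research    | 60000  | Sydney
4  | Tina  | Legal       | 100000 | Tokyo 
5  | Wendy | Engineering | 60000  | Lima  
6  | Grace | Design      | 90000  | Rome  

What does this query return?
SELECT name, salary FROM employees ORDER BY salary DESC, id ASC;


Sorting by salary DESC, then id ASC for ties

6 rows:
Mia, 110000
Tina, 100000
Jack, 90000
Grace, 90000
Carol, 60000
Wendy, 60000


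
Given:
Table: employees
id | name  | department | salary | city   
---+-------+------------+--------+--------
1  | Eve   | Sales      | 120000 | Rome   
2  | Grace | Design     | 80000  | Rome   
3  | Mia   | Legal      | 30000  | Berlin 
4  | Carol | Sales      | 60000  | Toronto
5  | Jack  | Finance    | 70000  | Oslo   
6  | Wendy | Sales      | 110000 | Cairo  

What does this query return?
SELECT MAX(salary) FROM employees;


Salaries: 120000, 80000, 30000, 60000, 70000, 110000
MAX = 120000

120000


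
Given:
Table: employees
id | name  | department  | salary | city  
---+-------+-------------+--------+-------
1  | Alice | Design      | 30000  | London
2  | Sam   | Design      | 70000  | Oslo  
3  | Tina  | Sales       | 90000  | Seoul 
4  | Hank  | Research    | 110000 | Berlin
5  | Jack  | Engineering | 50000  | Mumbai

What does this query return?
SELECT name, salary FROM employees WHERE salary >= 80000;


Filtering: salary >= 80000
Matching: 2 rows

2 rows:
Tina, 90000
Hank, 110000


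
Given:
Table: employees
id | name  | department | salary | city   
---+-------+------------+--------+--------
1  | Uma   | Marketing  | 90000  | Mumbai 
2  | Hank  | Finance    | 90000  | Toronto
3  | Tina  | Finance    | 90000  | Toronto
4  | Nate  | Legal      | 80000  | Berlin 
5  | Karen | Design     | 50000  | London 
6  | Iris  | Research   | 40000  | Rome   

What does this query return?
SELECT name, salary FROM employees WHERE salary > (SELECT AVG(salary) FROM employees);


Subquery: AVG(salary) = 73333.33
Filtering: salary > 73333.33
  Uma (90000) -> MATCH
  Hank (90000) -> MATCH
  Tina (90000) -> MATCH
  Nate (80000) -> MATCH


4 rows:
Uma, 90000
Hank, 90000
Tina, 90000
Nate, 80000


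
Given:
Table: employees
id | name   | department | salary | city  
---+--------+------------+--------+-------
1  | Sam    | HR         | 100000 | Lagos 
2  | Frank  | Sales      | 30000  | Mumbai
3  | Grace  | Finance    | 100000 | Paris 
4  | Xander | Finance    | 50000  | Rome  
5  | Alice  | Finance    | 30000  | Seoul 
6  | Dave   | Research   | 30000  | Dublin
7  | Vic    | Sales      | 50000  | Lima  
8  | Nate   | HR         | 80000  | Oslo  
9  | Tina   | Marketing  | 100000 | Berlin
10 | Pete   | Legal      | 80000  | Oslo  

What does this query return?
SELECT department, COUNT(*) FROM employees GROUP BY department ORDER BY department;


Assigning each row to its department group:
  Sam -> HR
  Frank -> Sales
  Grace -> Finance
  Xander -> Finance
  Alice -> Finance
  Dave -> Research
  Vic -> Sales
  Nate -> HR
  Tina -> Marketing
  Pete -> Legal


6 groups:
Finance, 3
HR, 2
Legal, 1
Marketing, 1
Research, 1
Sales, 2


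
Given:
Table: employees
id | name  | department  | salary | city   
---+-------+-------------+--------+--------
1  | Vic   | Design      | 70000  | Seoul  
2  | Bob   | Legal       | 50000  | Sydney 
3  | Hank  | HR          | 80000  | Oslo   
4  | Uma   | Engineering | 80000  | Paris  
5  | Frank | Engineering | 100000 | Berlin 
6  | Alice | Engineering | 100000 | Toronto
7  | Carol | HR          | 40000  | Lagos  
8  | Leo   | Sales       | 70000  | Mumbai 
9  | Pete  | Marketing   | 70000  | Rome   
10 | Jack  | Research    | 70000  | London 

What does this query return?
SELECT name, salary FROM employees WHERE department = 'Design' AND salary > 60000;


Filtering: department = 'Design' AND salary > 60000
Matching: 1 rows

1 rows:
Vic, 70000


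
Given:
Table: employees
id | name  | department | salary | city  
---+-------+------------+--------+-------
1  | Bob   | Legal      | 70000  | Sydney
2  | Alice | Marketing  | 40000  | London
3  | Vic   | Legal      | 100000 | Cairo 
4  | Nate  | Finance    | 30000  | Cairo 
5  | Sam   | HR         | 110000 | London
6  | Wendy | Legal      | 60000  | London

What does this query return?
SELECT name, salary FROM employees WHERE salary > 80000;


Filtering: salary > 80000
Matching: 2 rows

2 rows:
Vic, 100000
Sam, 110000


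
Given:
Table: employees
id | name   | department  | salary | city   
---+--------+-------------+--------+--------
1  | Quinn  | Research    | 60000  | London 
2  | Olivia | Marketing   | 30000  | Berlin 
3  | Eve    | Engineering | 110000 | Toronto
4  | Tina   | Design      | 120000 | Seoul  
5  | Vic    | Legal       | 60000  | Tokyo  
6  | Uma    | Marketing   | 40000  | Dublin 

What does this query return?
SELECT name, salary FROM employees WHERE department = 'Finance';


Filtering: department = 'Finance'
Matching rows: 0

Empty result set (0 rows)


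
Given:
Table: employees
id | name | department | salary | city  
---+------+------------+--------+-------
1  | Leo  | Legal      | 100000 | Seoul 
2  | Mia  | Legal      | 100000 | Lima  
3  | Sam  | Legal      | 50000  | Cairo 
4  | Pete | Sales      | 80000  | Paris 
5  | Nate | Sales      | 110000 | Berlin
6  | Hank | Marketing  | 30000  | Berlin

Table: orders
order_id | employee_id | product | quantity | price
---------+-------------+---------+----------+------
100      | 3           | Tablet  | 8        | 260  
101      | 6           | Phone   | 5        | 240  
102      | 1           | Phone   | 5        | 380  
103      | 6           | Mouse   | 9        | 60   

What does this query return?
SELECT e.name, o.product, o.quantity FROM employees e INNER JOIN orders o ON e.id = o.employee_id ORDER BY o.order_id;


Joining employees.id = orders.employee_id:
  employee Sam (id=3) -> order Tablet
  employee Hank (id=6) -> order Phone
  employee Leo (id=1) -> order Phone
  employee Hank (id=6) -> order Mouse


4 rows:
Sam, Tablet, 8
Hank, Phone, 5
Leo, Phone, 5
Hank, Mouse, 9


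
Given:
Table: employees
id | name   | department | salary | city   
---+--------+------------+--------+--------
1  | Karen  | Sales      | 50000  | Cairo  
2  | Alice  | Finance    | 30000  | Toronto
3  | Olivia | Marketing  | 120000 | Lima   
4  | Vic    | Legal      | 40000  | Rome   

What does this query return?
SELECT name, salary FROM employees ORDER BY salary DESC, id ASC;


Sorting by salary DESC, then id ASC for ties

4 rows:
Olivia, 120000
Karen, 50000
Vic, 40000
Alice, 30000


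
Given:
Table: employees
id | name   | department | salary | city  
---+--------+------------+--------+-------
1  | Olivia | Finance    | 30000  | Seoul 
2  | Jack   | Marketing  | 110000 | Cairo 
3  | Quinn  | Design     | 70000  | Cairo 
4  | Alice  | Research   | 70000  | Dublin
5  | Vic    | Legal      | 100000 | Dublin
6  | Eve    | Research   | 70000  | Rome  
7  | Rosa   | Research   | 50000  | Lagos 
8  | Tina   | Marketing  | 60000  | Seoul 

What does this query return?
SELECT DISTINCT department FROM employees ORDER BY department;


All 'department' values (row order): Finance, Marketing, Design, Research, Legal, Research, Research, Marketing
Removing duplicates leaves 5 unique value(s).

5 values:
Design
Finance
Legal
Marketing
Research


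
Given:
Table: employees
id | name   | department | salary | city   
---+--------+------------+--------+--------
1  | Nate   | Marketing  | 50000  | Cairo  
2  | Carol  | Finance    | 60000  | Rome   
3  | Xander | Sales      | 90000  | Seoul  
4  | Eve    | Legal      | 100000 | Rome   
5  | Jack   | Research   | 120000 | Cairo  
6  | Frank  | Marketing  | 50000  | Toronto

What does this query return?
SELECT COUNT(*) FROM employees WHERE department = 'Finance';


Counting rows where department = 'Finance'
  Carol -> MATCH


1


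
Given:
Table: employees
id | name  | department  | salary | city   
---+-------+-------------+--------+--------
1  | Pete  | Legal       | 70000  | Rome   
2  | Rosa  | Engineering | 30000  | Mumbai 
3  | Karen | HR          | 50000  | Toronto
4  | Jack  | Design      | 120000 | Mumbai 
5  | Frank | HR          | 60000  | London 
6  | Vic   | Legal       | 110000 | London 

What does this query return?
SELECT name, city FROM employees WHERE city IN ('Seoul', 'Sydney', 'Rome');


Filtering: city IN ('Seoul', 'Sydney', 'Rome')
Matching: 1 rows

1 rows:
Pete, Rome


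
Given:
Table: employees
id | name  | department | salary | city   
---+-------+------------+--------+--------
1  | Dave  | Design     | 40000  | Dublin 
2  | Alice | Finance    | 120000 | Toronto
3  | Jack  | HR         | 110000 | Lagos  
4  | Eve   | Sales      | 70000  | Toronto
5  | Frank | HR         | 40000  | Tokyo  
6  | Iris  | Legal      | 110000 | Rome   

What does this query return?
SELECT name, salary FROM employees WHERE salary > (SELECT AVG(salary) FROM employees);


Subquery: AVG(salary) = 81666.67
Filtering: salary > 81666.67
  Alice (120000) -> MATCH
  Jack (110000) -> MATCH
  Iris (110000) -> MATCH


3 rows:
Alice, 120000
Jack, 110000
Iris, 110000


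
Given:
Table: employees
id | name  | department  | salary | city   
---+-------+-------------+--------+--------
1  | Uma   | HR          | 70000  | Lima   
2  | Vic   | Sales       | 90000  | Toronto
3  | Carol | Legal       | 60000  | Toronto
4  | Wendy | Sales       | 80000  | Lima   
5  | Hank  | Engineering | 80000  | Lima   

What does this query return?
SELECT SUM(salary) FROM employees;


SUM(salary) = 70000 + 90000 + 60000 + 80000 + 80000 = 380000

380000


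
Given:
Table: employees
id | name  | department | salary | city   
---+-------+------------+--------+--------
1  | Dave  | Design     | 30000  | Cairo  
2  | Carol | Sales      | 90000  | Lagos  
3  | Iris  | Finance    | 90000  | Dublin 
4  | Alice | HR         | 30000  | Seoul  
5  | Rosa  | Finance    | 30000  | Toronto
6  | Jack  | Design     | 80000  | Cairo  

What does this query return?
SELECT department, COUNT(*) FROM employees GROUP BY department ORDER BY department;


Assigning each row to its department group:
  Dave -> Design
  Carol -> Sales
  Iris -> Finance
  Alice -> HR
  Rosa -> Finance
  Jack -> Design


4 groups:
Design, 2
Finance, 2
HR, 1
Sales, 1


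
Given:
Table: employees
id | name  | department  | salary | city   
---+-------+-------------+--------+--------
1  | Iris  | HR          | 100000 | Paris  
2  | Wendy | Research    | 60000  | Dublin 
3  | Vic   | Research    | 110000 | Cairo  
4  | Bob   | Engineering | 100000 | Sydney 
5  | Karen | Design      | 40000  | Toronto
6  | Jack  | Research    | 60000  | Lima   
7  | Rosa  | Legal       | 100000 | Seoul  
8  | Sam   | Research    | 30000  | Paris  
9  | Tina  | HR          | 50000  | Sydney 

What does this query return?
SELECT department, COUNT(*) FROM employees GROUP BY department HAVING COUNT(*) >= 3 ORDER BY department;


Groups with count >= 3:
  Research: 4 -> PASS
  Design: 1 -> filtered out
  Engineering: 1 -> filtered out
  HR: 2 -> filtered out
  Legal: 1 -> filtered out


1 groups:
Research, 4


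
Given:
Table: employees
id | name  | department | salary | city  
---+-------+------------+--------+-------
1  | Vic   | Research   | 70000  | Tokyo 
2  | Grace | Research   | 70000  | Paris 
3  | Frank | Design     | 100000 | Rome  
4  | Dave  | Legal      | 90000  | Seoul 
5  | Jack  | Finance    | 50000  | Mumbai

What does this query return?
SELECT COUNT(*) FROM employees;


COUNT(*) counts all rows

5


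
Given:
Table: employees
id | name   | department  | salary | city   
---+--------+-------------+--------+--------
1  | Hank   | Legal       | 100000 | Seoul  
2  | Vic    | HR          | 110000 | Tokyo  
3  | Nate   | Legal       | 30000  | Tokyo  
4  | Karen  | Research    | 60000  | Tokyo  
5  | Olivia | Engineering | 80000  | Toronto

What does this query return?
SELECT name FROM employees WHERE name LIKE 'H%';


LIKE 'H%' matches names starting with 'H'
Matching: 1

1 rows:
Hank


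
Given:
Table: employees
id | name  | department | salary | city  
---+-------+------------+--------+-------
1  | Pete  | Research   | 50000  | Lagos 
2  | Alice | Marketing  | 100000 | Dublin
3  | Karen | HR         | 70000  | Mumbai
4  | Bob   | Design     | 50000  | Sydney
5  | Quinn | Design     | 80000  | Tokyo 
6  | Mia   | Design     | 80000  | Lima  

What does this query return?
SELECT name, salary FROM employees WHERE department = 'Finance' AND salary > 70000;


Filtering: department = 'Finance' AND salary > 70000
Matching: 0 rows

Empty result set (0 rows)


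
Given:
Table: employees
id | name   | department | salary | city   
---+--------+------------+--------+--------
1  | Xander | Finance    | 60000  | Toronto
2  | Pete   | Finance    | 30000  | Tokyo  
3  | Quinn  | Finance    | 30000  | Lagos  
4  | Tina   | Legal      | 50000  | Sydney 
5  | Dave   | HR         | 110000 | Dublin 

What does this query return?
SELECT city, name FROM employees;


Projecting columns: city, name

5 rows:
Toronto, Xander
Tokyo, Pete
Lagos, Quinn
Sydney, Tina
Dublin, Dave


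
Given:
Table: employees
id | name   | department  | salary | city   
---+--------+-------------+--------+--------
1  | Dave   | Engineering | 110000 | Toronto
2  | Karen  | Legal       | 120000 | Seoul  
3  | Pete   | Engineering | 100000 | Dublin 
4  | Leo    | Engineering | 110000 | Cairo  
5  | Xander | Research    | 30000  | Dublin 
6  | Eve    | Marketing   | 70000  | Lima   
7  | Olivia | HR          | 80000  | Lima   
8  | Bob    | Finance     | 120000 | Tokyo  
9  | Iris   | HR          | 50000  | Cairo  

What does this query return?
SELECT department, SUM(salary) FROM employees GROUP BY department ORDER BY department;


Summing salary within each department:
  Engineering: 110000 + 100000 + 110000 = 320000
  Finance: 120000 = 120000
  HR: 80000 + 50000 = 130000
  Legal: 120000 = 120000
  Marketing: 70000 = 70000
  Research: 30000 = 30000


6 groups:
Engineering, 320000
Finance, 120000
HR, 130000
Legal, 120000
Marketing, 70000
Research, 30000


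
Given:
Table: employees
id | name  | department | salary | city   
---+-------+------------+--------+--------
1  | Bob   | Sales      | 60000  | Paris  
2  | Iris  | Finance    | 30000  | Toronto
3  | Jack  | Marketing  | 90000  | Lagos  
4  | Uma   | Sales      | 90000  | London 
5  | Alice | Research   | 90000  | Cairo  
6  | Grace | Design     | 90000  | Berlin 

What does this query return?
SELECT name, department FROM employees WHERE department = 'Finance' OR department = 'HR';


Filtering: department = 'Finance' OR 'HR'
Matching: 1 rows

1 rows:
Iris, Finance


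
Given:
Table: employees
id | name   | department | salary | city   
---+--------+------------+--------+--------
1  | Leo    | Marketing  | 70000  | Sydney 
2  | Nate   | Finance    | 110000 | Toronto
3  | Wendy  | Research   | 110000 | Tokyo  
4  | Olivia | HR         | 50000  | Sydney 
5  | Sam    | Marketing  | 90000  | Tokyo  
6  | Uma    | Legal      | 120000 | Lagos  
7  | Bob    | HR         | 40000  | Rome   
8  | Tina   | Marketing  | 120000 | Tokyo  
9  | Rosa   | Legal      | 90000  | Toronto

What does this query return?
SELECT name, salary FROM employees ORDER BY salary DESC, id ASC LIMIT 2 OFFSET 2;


Sort by salary DESC (id ASC tiebreak), then skip 2 and take 2
Rows 3 through 4

2 rows:
Nate, 110000
Wendy, 110000


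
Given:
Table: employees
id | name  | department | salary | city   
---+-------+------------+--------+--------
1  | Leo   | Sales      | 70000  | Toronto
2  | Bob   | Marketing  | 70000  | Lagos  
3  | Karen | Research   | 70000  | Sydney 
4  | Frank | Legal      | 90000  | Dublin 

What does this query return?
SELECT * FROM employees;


SELECT * returns all 4 rows with all columns

4 rows:
1, Leo, Sales, 70000, Toronto
2, Bob, Marketing, 70000, Lagos
3, Karen, Research, 70000, Sydney
4, Frank, Legal, 90000, Dublin


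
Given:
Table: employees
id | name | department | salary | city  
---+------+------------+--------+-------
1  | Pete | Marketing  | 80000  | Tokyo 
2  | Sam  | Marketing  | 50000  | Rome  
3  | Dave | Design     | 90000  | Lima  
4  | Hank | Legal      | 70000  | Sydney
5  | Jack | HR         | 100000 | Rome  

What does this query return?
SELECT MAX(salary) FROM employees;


Salaries: 80000, 50000, 90000, 70000, 100000
MAX = 100000

100000


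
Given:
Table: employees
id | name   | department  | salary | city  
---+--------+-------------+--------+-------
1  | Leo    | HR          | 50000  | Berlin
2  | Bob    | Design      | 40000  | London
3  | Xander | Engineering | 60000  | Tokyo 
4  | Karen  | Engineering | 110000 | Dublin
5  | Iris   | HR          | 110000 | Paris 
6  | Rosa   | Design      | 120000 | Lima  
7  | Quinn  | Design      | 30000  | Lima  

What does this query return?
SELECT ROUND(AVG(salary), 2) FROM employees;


SUM(salary) = 520000
COUNT = 7
ROUND(AVG, 2) = ROUND(520000 / 7, 2) = 74285.71

74285.71
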